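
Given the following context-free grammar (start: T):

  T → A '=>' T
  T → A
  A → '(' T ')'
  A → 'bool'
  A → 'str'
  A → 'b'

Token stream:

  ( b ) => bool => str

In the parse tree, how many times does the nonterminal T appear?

4

[T [A ( [T [A b]] )] => [T [A bool] => [T [A str]]]]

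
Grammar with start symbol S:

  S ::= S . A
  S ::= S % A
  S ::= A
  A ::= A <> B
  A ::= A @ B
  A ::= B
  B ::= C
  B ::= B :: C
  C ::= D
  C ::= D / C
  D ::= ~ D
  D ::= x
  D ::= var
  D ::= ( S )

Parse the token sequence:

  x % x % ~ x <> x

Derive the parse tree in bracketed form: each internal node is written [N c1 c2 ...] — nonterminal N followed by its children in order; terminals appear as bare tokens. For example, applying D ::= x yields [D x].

S
S % A
S % A % A
A % A % A
B % A % A
C % A % A
D % A % A
x % A % A
x % B % A
x % C % A
x % D % A
x % x % A
x % x % A <> B
x % x % B <> B
x % x % C <> B
x % x % D <> B
x % x % ~ D <> B
x % x % ~ x <> B
x % x % ~ x <> C
x % x % ~ x <> D
x % x % ~ x <> x

[S [S [S [A [B [C [D x]]]]] % [A [B [C [D x]]]]] % [A [A [B [C [D ~ [D x]]]]] <> [B [C [D x]]]]]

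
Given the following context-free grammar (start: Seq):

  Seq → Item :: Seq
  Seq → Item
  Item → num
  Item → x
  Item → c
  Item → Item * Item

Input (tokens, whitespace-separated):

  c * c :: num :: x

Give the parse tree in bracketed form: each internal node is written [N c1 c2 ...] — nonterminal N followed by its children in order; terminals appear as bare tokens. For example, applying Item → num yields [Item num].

Seq
Item :: Seq
Item * Item :: Seq
c * Item :: Seq
c * c :: Seq
c * c :: Item :: Seq
c * c :: num :: Seq
c * c :: num :: Item
c * c :: num :: x

[Seq [Item [Item c] * [Item c]] :: [Seq [Item num] :: [Seq [Item x]]]]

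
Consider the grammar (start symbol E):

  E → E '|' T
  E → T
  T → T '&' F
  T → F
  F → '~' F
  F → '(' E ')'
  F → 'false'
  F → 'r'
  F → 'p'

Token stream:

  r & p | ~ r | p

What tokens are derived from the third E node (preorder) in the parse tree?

r & p

[E [E [E [T [T [F r]] & [F p]]] | [T [F ~ [F r]]]] | [T [F p]]]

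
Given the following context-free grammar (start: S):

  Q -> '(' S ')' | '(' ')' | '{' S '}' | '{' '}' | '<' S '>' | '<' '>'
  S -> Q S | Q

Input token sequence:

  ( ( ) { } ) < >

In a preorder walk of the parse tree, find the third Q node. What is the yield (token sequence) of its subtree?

{ }

[S [Q ( [S [Q ( )] [S [Q { }]]] )] [S [Q < >]]]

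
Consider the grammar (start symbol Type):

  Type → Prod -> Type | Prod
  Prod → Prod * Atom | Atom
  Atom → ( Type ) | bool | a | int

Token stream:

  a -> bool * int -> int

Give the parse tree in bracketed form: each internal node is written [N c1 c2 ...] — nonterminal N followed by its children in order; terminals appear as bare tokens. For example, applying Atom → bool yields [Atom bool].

Type
Prod -> Type
Atom -> Type
a -> Type
a -> Prod -> Type
a -> Prod * Atom -> Type
a -> Atom * Atom -> Type
a -> bool * Atom -> Type
a -> bool * int -> Type
a -> bool * int -> Prod
a -> bool * int -> Atom
a -> bool * int -> int

[Type [Prod [Atom a]] -> [Type [Prod [Prod [Atom bool]] * [Atom int]] -> [Type [Prod [Atom int]]]]]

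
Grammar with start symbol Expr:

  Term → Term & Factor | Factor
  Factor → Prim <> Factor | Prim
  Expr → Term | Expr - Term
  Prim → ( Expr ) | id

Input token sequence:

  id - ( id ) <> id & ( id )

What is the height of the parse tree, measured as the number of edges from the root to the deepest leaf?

9

[Expr [Expr [Term [Factor [Prim id]]]] - [Term [Term [Factor [Prim ( [Expr [Term [Factor [Prim id]]]] )] <> [Factor [Prim id]]]] & [Factor [Prim ( [Expr [Term [Factor [Prim id]]]] )]]]]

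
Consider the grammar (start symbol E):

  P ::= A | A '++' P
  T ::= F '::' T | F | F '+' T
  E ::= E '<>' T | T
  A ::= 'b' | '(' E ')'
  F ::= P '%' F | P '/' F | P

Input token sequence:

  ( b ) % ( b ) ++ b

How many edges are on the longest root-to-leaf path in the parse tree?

[E [T [F [P [A ( [E [T [F [P [A b]]]]] )]] % [F [P [A ( [E [T [F [P [A b]]]]] )] ++ [P [A b]]]]]]]

11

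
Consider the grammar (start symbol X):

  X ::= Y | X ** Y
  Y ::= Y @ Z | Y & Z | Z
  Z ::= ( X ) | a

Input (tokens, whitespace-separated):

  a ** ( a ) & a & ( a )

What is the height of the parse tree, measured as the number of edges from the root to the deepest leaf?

[X [X [Y [Z a]]] ** [Y [Y [Y [Z ( [X [Y [Z a]]] )]] & [Z a]] & [Z ( [X [Y [Z a]]] )]]]

8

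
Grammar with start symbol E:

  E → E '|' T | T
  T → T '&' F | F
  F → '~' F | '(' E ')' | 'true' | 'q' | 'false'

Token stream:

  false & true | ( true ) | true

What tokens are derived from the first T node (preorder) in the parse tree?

false & true

[E [E [E [T [T [F false]] & [F true]]] | [T [F ( [E [T [F true]]] )]]] | [T [F true]]]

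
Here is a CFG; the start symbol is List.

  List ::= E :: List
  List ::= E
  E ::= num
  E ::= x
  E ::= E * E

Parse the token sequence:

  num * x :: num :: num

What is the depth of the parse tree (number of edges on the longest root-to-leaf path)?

4

[List [E [E num] * [E x]] :: [List [E num] :: [List [E num]]]]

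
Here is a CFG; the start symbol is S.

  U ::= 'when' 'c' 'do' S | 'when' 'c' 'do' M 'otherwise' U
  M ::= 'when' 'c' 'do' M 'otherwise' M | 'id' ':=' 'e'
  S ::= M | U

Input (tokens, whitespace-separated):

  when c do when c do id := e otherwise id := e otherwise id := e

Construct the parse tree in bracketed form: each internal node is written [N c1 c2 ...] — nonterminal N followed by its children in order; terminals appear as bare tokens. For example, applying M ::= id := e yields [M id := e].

S
M
when c do M otherwise M
when c do when c do M otherwise M otherwise M
when c do when c do id := e otherwise M otherwise M
when c do when c do id := e otherwise id := e otherwise M
when c do when c do id := e otherwise id := e otherwise id := e

[S [M when c do [M when c do [M id := e] otherwise [M id := e]] otherwise [M id := e]]]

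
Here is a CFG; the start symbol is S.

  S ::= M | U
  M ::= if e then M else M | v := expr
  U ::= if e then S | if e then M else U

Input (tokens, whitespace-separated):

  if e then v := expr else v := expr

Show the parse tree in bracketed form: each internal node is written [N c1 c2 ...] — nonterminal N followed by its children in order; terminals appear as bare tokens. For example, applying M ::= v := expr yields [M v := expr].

S
M
if e then M else M
if e then v := expr else M
if e then v := expr else v := expr

[S [M if e then [M v := expr] else [M v := expr]]]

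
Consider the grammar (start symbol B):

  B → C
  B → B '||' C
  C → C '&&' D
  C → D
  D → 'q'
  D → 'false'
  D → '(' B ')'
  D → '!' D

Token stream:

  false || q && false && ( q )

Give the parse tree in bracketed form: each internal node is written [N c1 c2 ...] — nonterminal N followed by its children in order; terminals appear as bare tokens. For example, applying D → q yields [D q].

[B [B [C [D false]]] || [C [C [C [D q]] && [D false]] && [D ( [B [C [D q]]] )]]]

B
B || C
C || C
D || C
false || C
false || C && D
false || C && D && D
false || D && D && D
false || q && D && D
false || q && false && D
false || q && false && ( B )
false || q && false && ( C )
false || q && false && ( D )
false || q && false && ( q )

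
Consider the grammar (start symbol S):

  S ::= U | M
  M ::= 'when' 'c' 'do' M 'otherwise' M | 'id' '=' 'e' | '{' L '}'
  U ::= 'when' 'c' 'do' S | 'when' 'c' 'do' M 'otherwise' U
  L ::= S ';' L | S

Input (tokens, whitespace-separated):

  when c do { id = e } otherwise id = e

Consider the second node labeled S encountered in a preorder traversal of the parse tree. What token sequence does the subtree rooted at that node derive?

[S [M when c do [M { [L [S [M id = e]]] }] otherwise [M id = e]]]

id = e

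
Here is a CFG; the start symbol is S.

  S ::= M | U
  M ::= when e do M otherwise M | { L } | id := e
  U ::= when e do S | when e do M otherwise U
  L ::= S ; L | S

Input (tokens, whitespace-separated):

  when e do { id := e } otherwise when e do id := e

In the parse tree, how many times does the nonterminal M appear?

[S [U when e do [M { [L [S [M id := e]]] }] otherwise [U when e do [S [M id := e]]]]]

3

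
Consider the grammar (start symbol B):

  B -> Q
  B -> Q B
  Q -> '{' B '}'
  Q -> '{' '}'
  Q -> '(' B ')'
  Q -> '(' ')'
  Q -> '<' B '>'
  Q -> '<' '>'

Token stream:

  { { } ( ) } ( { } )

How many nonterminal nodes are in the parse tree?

[B [Q { [B [Q { }] [B [Q ( )]]] }] [B [Q ( [B [Q { }]] )]]]

10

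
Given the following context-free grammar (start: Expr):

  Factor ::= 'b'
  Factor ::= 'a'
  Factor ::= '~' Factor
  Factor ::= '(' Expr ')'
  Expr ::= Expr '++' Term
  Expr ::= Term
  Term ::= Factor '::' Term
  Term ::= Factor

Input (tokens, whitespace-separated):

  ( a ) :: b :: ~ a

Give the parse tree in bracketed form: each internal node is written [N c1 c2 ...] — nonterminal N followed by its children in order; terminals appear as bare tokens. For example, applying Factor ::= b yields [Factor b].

[Expr [Term [Factor ( [Expr [Term [Factor a]]] )] :: [Term [Factor b] :: [Term [Factor ~ [Factor a]]]]]]

Expr
Term
Factor :: Term
( Expr ) :: Term
( Term ) :: Term
( Factor ) :: Term
( a ) :: Term
( a ) :: Factor :: Term
( a ) :: b :: Term
( a ) :: b :: Factor
( a ) :: b :: ~ Factor
( a ) :: b :: ~ a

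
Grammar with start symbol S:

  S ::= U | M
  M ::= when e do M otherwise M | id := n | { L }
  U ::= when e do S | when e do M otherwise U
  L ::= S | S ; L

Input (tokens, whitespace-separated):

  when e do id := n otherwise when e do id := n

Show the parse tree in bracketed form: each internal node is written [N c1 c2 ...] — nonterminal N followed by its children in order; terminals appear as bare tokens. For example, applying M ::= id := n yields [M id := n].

[S [U when e do [M id := n] otherwise [U when e do [S [M id := n]]]]]

S
U
when e do M otherwise U
when e do id := n otherwise U
when e do id := n otherwise when e do S
when e do id := n otherwise when e do M
when e do id := n otherwise when e do id := n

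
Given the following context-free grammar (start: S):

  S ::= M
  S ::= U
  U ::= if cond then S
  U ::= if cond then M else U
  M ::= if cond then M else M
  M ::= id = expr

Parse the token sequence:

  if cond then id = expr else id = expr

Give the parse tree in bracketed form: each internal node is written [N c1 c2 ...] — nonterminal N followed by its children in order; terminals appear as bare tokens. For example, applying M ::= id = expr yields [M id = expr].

[S [M if cond then [M id = expr] else [M id = expr]]]

S
M
if cond then M else M
if cond then id = expr else M
if cond then id = expr else id = expr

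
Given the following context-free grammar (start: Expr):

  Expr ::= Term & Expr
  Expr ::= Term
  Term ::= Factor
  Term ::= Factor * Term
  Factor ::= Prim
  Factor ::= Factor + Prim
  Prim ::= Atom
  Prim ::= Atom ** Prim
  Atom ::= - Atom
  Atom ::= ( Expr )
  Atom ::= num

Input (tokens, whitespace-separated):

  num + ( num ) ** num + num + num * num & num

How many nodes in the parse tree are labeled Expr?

[Expr [Term [Factor [Factor [Factor [Factor [Prim [Atom num]]] + [Prim [Atom ( [Expr [Term [Factor [Prim [Atom num]]]]] )] ** [Prim [Atom num]]]] + [Prim [Atom num]]] + [Prim [Atom num]]] * [Term [Factor [Prim [Atom num]]]]] & [Expr [Term [Factor [Prim [Atom num]]]]]]

3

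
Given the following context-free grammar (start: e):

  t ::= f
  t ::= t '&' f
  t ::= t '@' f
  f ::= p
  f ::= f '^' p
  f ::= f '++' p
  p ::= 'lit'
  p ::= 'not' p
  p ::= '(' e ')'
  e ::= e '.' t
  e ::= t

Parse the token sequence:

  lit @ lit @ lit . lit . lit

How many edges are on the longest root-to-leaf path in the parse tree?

[e [e [e [t [t [t [f [p lit]]] @ [f [p lit]]] @ [f [p lit]]]] . [t [f [p lit]]]] . [t [f [p lit]]]]

8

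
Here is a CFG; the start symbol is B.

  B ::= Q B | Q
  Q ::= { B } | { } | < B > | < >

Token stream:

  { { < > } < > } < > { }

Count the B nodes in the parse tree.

6

[B [Q { [B [Q { [B [Q < >]] }] [B [Q < >]]] }] [B [Q < >] [B [Q { }]]]]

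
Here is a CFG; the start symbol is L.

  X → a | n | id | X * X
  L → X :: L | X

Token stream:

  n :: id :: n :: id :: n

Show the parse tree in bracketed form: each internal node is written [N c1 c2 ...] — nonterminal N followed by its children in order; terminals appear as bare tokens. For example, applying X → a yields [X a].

[L [X n] :: [L [X id] :: [L [X n] :: [L [X id] :: [L [X n]]]]]]

L
X :: L
n :: L
n :: X :: L
n :: id :: L
n :: id :: X :: L
n :: id :: n :: L
n :: id :: n :: X :: L
n :: id :: n :: id :: L
n :: id :: n :: id :: X
n :: id :: n :: id :: n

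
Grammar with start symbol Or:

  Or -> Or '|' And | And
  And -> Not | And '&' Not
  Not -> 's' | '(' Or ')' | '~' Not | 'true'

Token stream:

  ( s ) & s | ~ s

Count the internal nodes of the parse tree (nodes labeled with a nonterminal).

[Or [Or [And [And [Not ( [Or [And [Not s]]] )]] & [Not s]]] | [And [Not ~ [Not s]]]]

12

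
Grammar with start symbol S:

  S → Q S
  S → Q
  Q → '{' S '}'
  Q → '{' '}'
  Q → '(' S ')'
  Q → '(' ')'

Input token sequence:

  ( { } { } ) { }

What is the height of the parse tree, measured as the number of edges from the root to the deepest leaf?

[S [Q ( [S [Q { }] [S [Q { }]]] )] [S [Q { }]]]

5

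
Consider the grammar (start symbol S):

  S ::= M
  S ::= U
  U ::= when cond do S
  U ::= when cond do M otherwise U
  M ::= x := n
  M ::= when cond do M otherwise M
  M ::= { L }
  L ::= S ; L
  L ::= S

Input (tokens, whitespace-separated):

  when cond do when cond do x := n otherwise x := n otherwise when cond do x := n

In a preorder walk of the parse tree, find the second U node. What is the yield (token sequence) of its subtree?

[S [U when cond do [M when cond do [M x := n] otherwise [M x := n]] otherwise [U when cond do [S [M x := n]]]]]

when cond do x := n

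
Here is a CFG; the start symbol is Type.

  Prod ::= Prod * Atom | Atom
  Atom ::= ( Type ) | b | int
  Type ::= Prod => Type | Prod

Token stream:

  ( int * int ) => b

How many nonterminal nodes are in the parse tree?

11

[Type [Prod [Atom ( [Type [Prod [Prod [Atom int]] * [Atom int]]] )]] => [Type [Prod [Atom b]]]]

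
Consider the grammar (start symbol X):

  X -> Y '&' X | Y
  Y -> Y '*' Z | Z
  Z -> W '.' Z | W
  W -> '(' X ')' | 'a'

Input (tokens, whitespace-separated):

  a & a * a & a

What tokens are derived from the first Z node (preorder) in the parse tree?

a

[X [Y [Z [W a]]] & [X [Y [Y [Z [W a]]] * [Z [W a]]] & [X [Y [Z [W a]]]]]]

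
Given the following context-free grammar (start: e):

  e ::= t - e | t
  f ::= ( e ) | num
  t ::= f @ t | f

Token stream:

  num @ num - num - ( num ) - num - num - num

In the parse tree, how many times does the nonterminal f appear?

8

[e [t [f num] @ [t [f num]]] - [e [t [f num]] - [e [t [f ( [e [t [f num]]] )]] - [e [t [f num]] - [e [t [f num]] - [e [t [f num]]]]]]]]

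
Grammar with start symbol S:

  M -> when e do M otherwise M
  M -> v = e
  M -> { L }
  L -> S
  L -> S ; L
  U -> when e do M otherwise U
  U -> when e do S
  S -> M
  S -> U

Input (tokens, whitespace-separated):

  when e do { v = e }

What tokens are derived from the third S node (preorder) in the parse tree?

v = e

[S [U when e do [S [M { [L [S [M v = e]]] }]]]]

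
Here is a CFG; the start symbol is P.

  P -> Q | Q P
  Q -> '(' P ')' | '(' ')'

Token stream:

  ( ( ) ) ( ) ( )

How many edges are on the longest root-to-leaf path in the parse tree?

[P [Q ( [P [Q ( )]] )] [P [Q ( )] [P [Q ( )]]]]

4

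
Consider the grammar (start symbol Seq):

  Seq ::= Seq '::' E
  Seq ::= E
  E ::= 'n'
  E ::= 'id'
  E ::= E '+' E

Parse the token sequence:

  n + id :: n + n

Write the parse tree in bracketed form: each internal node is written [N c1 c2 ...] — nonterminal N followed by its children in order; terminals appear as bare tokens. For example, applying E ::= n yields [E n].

[Seq [Seq [E [E n] + [E id]]] :: [E [E n] + [E n]]]

Seq
Seq :: E
E :: E
E + E :: E
n + E :: E
n + id :: E
n + id :: E + E
n + id :: n + E
n + id :: n + n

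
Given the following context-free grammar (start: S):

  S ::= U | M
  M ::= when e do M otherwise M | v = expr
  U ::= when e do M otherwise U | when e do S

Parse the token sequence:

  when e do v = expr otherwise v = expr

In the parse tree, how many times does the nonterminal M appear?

3

[S [M when e do [M v = expr] otherwise [M v = expr]]]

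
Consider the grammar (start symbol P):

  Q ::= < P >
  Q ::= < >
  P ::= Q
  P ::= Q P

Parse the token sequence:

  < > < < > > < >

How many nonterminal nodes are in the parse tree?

8

[P [Q < >] [P [Q < [P [Q < >]] >] [P [Q < >]]]]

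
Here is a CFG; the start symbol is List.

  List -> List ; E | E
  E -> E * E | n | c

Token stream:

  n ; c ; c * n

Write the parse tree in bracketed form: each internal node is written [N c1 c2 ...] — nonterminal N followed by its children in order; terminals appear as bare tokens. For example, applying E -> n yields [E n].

List
List ; E
List ; E ; E
E ; E ; E
n ; E ; E
n ; c ; E
n ; c ; E * E
n ; c ; c * E
n ; c ; c * n

[List [List [List [E n]] ; [E c]] ; [E [E c] * [E n]]]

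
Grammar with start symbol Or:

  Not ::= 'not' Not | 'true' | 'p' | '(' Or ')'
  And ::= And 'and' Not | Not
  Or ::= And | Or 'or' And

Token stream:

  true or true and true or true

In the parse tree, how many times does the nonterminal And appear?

[Or [Or [Or [And [Not true]]] or [And [And [Not true]] and [Not true]]] or [And [Not true]]]

4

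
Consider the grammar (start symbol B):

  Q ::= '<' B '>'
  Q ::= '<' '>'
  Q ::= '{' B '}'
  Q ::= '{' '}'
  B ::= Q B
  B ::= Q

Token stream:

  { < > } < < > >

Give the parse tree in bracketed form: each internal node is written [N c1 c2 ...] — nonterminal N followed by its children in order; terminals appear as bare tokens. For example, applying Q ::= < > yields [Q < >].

[B [Q { [B [Q < >]] }] [B [Q < [B [Q < >]] >]]]

B
Q B
{ B } B
{ Q } B
{ < > } B
{ < > } Q
{ < > } < B >
{ < > } < Q >
{ < > } < < > >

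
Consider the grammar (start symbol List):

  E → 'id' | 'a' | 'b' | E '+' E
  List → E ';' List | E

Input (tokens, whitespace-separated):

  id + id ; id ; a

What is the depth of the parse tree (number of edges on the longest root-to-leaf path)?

[List [E [E id] + [E id]] ; [List [E id] ; [List [E a]]]]

4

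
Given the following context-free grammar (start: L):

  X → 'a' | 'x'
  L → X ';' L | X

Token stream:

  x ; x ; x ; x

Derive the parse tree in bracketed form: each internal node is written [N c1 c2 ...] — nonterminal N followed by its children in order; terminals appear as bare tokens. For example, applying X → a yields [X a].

[L [X x] ; [L [X x] ; [L [X x] ; [L [X x]]]]]

L
X ; L
x ; L
x ; X ; L
x ; x ; L
x ; x ; X ; L
x ; x ; x ; L
x ; x ; x ; X
x ; x ; x ; x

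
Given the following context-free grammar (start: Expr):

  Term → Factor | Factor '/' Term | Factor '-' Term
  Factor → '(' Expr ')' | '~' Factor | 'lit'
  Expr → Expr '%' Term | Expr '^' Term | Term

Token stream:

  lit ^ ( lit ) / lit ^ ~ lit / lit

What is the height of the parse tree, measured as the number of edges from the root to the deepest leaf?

[Expr [Expr [Expr [Term [Factor lit]]] ^ [Term [Factor ( [Expr [Term [Factor lit]]] )] / [Term [Factor lit]]]] ^ [Term [Factor ~ [Factor lit]] / [Term [Factor lit]]]]

7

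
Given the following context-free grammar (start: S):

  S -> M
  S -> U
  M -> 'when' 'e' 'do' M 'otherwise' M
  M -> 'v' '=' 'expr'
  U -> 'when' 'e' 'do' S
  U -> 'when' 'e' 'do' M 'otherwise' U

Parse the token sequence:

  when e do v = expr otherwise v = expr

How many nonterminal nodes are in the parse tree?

[S [M when e do [M v = expr] otherwise [M v = expr]]]

4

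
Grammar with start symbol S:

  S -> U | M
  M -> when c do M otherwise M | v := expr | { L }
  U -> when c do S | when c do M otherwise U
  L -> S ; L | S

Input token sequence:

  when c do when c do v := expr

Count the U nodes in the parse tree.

[S [U when c do [S [U when c do [S [M v := expr]]]]]]

2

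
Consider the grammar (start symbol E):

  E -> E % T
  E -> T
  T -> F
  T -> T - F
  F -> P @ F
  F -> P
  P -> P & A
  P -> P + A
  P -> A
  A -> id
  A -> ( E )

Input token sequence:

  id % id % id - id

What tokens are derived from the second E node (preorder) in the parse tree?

id % id

[E [E [E [T [F [P [A id]]]]] % [T [F [P [A id]]]]] % [T [T [F [P [A id]]]] - [F [P [A id]]]]]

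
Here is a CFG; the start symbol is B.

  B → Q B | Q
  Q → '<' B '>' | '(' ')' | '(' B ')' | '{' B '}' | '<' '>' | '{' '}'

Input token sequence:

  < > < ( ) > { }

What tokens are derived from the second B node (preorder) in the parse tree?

[B [Q < >] [B [Q < [B [Q ( )]] >] [B [Q { }]]]]

< ( ) > { }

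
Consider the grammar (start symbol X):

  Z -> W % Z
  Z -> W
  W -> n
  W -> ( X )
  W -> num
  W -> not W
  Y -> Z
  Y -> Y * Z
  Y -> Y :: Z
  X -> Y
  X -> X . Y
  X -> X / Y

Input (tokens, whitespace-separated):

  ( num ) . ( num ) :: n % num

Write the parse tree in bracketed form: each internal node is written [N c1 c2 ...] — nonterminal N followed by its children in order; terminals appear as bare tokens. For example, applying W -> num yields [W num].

[X [X [Y [Z [W ( [X [Y [Z [W num]]]] )]]]] . [Y [Y [Z [W ( [X [Y [Z [W num]]]] )]]] :: [Z [W n] % [Z [W num]]]]]

X
X . Y
Y . Y
Z . Y
W . Y
( X ) . Y
( Y ) . Y
( Z ) . Y
( W ) . Y
( num ) . Y
( num ) . Y :: Z
( num ) . Z :: Z
( num ) . W :: Z
( num ) . ( X ) :: Z
( num ) . ( Y ) :: Z
( num ) . ( Z ) :: Z
( num ) . ( W ) :: Z
( num ) . ( num ) :: Z
( num ) . ( num ) :: W % Z
( num ) . ( num ) :: n % Z
( num ) . ( num ) :: n % W
( num ) . ( num ) :: n % num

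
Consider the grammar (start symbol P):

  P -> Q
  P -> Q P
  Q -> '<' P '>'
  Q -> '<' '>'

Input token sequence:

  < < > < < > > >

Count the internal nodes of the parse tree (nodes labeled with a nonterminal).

8

[P [Q < [P [Q < >] [P [Q < [P [Q < >]] >]]] >]]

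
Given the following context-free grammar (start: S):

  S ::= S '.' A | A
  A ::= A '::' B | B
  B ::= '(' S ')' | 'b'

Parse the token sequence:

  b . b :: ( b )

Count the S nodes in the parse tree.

3

[S [S [A [B b]]] . [A [A [B b]] :: [B ( [S [A [B b]]] )]]]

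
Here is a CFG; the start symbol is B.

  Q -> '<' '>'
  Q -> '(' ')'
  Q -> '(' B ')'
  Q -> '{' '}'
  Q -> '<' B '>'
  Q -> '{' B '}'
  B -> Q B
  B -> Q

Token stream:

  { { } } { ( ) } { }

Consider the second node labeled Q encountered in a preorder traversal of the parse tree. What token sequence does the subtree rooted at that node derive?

[B [Q { [B [Q { }]] }] [B [Q { [B [Q ( )]] }] [B [Q { }]]]]

{ }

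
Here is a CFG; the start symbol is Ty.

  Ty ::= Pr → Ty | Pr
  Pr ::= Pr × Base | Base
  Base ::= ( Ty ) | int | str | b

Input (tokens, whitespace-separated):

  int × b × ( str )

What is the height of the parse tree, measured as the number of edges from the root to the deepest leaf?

6

[Ty [Pr [Pr [Pr [Base int]] × [Base b]] × [Base ( [Ty [Pr [Base str]]] )]]]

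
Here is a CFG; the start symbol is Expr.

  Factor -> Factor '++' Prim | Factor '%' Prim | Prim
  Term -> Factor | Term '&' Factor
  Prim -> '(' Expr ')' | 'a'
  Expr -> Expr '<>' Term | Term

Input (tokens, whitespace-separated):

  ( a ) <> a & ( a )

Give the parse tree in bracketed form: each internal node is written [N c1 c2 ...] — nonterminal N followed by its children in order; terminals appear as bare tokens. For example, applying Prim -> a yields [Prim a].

Expr
Expr <> Term
Term <> Term
Factor <> Term
Prim <> Term
( Expr ) <> Term
( Term ) <> Term
( Factor ) <> Term
( Prim ) <> Term
( a ) <> Term
( a ) <> Term & Factor
( a ) <> Factor & Factor
( a ) <> Prim & Factor
( a ) <> a & Factor
( a ) <> a & Prim
( a ) <> a & ( Expr )
( a ) <> a & ( Term )
( a ) <> a & ( Factor )
( a ) <> a & ( Prim )
( a ) <> a & ( a )

[Expr [Expr [Term [Factor [Prim ( [Expr [Term [Factor [Prim a]]]] )]]]] <> [Term [Term [Factor [Prim a]]] & [Factor [Prim ( [Expr [Term [Factor [Prim a]]]] )]]]]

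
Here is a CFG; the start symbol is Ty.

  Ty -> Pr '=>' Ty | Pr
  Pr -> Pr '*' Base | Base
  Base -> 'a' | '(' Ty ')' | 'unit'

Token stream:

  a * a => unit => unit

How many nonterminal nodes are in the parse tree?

[Ty [Pr [Pr [Base a]] * [Base a]] => [Ty [Pr [Base unit]] => [Ty [Pr [Base unit]]]]]

11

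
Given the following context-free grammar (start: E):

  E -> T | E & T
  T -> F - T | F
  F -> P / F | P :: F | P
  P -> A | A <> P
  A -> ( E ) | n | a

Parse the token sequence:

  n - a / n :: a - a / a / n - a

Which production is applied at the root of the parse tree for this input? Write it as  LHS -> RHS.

[E [T [F [P [A n]]] - [T [F [P [A a]] / [F [P [A n]] :: [F [P [A a]]]]] - [T [F [P [A a]] / [F [P [A a]] / [F [P [A n]]]]] - [T [F [P [A a]]]]]]]]

E -> T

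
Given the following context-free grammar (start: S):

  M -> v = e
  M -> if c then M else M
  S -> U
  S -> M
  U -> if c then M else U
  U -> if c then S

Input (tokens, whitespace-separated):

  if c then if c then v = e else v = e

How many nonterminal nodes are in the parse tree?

6

[S [U if c then [S [M if c then [M v = e] else [M v = e]]]]]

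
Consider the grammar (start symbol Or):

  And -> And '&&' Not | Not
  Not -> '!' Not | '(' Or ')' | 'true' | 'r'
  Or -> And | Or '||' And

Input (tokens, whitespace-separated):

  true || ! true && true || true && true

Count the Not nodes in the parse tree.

[Or [Or [Or [And [Not true]]] || [And [And [Not ! [Not true]]] && [Not true]]] || [And [And [Not true]] && [Not true]]]

6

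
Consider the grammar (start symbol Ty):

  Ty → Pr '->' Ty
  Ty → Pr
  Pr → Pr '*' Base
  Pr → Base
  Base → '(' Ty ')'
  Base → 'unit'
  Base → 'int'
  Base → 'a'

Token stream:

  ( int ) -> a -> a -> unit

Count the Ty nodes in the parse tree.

5

[Ty [Pr [Base ( [Ty [Pr [Base int]]] )]] -> [Ty [Pr [Base a]] -> [Ty [Pr [Base a]] -> [Ty [Pr [Base unit]]]]]]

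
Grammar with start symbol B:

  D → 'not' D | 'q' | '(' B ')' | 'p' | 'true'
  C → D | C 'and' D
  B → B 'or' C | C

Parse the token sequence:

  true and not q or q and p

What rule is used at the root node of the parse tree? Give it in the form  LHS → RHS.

[B [B [C [C [D true]] and [D not [D q]]]] or [C [C [D q]] and [D p]]]

B → B 'or' C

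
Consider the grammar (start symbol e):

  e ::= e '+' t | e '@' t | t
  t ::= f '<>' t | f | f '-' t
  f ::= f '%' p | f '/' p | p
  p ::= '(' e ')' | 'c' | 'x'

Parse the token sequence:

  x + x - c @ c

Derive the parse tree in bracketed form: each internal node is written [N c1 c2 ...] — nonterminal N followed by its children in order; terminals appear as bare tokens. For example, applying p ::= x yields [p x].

[e [e [e [t [f [p x]]]] + [t [f [p x]] - [t [f [p c]]]]] @ [t [f [p c]]]]

e
e @ t
e + t @ t
t + t @ t
f + t @ t
p + t @ t
x + t @ t
x + f - t @ t
x + p - t @ t
x + x - t @ t
x + x - f @ t
x + x - p @ t
x + x - c @ t
x + x - c @ f
x + x - c @ p
x + x - c @ c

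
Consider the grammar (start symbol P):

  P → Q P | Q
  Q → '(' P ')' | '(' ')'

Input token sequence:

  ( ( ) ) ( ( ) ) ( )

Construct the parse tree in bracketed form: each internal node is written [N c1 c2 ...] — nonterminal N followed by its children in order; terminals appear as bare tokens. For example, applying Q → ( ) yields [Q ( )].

[P [Q ( [P [Q ( )]] )] [P [Q ( [P [Q ( )]] )] [P [Q ( )]]]]

P
Q P
( P ) P
( Q ) P
( ( ) ) P
( ( ) ) Q P
( ( ) ) ( P ) P
( ( ) ) ( Q ) P
( ( ) ) ( ( ) ) P
( ( ) ) ( ( ) ) Q
( ( ) ) ( ( ) ) ( )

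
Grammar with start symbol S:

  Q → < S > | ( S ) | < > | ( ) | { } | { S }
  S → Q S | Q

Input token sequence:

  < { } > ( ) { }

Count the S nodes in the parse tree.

4

[S [Q < [S [Q { }]] >] [S [Q ( )] [S [Q { }]]]]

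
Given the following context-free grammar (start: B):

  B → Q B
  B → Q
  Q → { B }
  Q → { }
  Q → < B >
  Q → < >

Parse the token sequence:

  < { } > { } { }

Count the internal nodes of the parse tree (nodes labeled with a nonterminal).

[B [Q < [B [Q { }]] >] [B [Q { }] [B [Q { }]]]]

8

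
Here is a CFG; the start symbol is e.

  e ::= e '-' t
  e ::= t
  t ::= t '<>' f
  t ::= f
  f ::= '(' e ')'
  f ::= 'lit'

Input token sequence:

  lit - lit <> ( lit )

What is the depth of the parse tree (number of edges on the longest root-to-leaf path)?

[e [e [t [f lit]]] - [t [t [f lit]] <> [f ( [e [t [f lit]]] )]]]

6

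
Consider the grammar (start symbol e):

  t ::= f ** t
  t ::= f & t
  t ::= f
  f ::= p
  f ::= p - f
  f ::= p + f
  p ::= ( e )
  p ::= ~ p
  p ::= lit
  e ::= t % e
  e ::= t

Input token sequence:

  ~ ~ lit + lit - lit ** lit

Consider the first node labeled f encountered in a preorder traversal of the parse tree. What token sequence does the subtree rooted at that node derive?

[e [t [f [p ~ [p ~ [p lit]]] + [f [p lit] - [f [p lit]]]] ** [t [f [p lit]]]]]

~ ~ lit + lit - lit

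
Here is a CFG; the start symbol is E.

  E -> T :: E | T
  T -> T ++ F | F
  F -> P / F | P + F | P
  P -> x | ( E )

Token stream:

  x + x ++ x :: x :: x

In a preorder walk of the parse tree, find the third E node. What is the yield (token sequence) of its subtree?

[E [T [T [F [P x] + [F [P x]]]] ++ [F [P x]]] :: [E [T [F [P x]]] :: [E [T [F [P x]]]]]]

x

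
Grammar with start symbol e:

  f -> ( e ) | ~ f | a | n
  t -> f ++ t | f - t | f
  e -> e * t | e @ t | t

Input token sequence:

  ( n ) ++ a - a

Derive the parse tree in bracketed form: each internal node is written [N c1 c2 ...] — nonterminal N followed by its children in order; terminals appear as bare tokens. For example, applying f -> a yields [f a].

[e [t [f ( [e [t [f n]]] )] ++ [t [f a] - [t [f a]]]]]

e
t
f ++ t
( e ) ++ t
( t ) ++ t
( f ) ++ t
( n ) ++ t
( n ) ++ f - t
( n ) ++ a - t
( n ) ++ a - f
( n ) ++ a - a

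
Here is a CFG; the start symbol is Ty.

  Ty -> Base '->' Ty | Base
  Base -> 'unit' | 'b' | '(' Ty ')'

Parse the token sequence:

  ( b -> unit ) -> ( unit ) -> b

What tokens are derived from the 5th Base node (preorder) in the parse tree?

unit

[Ty [Base ( [Ty [Base b] -> [Ty [Base unit]]] )] -> [Ty [Base ( [Ty [Base unit]] )] -> [Ty [Base b]]]]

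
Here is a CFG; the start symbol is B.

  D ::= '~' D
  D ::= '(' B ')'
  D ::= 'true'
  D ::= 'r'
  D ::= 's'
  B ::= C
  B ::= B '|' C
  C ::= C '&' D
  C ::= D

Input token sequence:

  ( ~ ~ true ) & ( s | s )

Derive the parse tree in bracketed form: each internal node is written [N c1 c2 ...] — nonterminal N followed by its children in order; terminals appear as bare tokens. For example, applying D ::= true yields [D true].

[B [C [C [D ( [B [C [D ~ [D ~ [D true]]]]] )]] & [D ( [B [B [C [D s]]] | [C [D s]]] )]]]

B
C
C & D
D & D
( B ) & D
( C ) & D
( D ) & D
( ~ D ) & D
( ~ ~ D ) & D
( ~ ~ true ) & D
( ~ ~ true ) & ( B )
( ~ ~ true ) & ( B | C )
( ~ ~ true ) & ( C | C )
( ~ ~ true ) & ( D | C )
( ~ ~ true ) & ( s | C )
( ~ ~ true ) & ( s | D )
( ~ ~ true ) & ( s | s )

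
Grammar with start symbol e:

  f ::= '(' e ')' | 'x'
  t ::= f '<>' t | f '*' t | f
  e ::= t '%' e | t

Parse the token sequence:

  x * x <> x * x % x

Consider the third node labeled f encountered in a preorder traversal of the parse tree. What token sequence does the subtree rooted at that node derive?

x

[e [t [f x] * [t [f x] <> [t [f x] * [t [f x]]]]] % [e [t [f x]]]]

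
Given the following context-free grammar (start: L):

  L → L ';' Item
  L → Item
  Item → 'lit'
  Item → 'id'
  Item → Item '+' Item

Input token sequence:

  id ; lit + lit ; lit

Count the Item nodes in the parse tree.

5

[L [L [L [Item id]] ; [Item [Item lit] + [Item lit]]] ; [Item lit]]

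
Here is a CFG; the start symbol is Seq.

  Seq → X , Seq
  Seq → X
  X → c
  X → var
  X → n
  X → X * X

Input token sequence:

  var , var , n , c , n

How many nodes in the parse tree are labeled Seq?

5

[Seq [X var] , [Seq [X var] , [Seq [X n] , [Seq [X c] , [Seq [X n]]]]]]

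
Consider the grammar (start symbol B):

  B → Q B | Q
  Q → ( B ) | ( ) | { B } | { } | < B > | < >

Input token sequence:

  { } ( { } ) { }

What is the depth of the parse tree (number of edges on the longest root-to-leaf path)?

[B [Q { }] [B [Q ( [B [Q { }]] )] [B [Q { }]]]]

5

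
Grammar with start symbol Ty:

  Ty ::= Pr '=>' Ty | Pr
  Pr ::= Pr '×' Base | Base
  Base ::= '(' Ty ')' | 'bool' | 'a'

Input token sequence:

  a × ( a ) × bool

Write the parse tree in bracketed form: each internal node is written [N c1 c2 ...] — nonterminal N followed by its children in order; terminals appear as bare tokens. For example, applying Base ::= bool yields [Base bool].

[Ty [Pr [Pr [Pr [Base a]] × [Base ( [Ty [Pr [Base a]]] )]] × [Base bool]]]

Ty
Pr
Pr × Base
Pr × Base × Base
Base × Base × Base
a × Base × Base
a × ( Ty ) × Base
a × ( Pr ) × Base
a × ( Base ) × Base
a × ( a ) × Base
a × ( a ) × bool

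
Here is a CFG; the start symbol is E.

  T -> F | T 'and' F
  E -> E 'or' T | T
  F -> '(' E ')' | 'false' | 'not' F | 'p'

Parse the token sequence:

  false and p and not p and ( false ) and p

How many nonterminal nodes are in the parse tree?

15

[E [T [T [T [T [T [F false]] and [F p]] and [F not [F p]]] and [F ( [E [T [F false]]] )]] and [F p]]]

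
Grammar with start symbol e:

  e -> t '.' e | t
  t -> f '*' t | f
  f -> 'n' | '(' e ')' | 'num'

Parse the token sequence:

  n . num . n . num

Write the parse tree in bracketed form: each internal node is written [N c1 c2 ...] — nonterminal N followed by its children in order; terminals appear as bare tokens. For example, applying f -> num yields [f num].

e
t . e
f . e
n . e
n . t . e
n . f . e
n . num . e
n . num . t . e
n . num . f . e
n . num . n . e
n . num . n . t
n . num . n . f
n . num . n . num

[e [t [f n]] . [e [t [f num]] . [e [t [f n]] . [e [t [f num]]]]]]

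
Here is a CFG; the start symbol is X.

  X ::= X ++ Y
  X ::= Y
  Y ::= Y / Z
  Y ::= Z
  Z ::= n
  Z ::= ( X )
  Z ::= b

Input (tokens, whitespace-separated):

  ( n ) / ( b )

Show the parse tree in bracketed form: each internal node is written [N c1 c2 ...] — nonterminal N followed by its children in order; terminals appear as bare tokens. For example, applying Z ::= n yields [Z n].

X
Y
Y / Z
Z / Z
( X ) / Z
( Y ) / Z
( Z ) / Z
( n ) / Z
( n ) / ( X )
( n ) / ( Y )
( n ) / ( Z )
( n ) / ( b )

[X [Y [Y [Z ( [X [Y [Z n]]] )]] / [Z ( [X [Y [Z b]]] )]]]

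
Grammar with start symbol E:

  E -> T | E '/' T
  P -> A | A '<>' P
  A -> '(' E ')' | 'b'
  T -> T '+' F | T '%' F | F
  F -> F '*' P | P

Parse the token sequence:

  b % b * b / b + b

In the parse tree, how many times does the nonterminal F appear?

5

[E [E [T [T [F [P [A b]]]] % [F [F [P [A b]]] * [P [A b]]]]] / [T [T [F [P [A b]]]] + [F [P [A b]]]]]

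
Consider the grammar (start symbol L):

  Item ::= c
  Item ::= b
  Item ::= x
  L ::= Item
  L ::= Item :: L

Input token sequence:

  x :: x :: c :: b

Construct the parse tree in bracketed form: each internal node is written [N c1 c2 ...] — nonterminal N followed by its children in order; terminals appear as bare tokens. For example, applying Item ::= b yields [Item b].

[L [Item x] :: [L [Item x] :: [L [Item c] :: [L [Item b]]]]]

L
Item :: L
x :: L
x :: Item :: L
x :: x :: L
x :: x :: Item :: L
x :: x :: c :: L
x :: x :: c :: Item
x :: x :: c :: b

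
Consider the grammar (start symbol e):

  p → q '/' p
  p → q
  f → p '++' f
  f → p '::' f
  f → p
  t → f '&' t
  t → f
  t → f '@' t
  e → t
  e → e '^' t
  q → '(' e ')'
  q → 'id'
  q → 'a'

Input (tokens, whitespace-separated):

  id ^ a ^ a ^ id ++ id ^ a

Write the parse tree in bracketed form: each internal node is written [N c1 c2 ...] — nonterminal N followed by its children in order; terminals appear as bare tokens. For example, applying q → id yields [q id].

[e [e [e [e [e [t [f [p [q id]]]]] ^ [t [f [p [q a]]]]] ^ [t [f [p [q a]]]]] ^ [t [f [p [q id]] ++ [f [p [q id]]]]]] ^ [t [f [p [q a]]]]]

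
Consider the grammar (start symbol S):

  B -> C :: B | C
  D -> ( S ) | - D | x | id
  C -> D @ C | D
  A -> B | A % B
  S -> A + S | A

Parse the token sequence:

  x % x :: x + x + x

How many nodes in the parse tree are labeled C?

[S [A [A [B [C [D x]]]] % [B [C [D x]] :: [B [C [D x]]]]] + [S [A [B [C [D x]]]] + [S [A [B [C [D x]]]]]]]

5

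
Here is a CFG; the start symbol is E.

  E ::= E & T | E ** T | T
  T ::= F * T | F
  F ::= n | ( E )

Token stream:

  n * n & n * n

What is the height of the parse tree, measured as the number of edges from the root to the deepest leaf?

5

[E [E [T [F n] * [T [F n]]]] & [T [F n] * [T [F n]]]]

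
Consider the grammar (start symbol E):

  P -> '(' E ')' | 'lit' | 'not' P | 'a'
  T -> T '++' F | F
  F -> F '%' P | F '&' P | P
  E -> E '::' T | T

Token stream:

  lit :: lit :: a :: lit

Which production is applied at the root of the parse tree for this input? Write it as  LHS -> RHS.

[E [E [E [E [T [F [P lit]]]] :: [T [F [P lit]]]] :: [T [F [P a]]]] :: [T [F [P lit]]]]

E -> E '::' T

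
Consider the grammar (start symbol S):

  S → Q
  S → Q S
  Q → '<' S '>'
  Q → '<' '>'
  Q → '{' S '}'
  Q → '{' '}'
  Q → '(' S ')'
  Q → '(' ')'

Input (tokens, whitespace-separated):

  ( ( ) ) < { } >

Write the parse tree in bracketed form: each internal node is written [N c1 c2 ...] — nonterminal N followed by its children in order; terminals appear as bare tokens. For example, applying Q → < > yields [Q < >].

[S [Q ( [S [Q ( )]] )] [S [Q < [S [Q { }]] >]]]

S
Q S
( S ) S
( Q ) S
( ( ) ) S
( ( ) ) Q
( ( ) ) < S >
( ( ) ) < Q >
( ( ) ) < { } >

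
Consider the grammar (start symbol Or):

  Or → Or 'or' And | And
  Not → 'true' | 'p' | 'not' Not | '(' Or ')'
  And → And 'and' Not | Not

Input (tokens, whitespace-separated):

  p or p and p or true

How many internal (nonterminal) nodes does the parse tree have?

[Or [Or [Or [And [Not p]]] or [And [And [Not p]] and [Not p]]] or [And [Not true]]]

11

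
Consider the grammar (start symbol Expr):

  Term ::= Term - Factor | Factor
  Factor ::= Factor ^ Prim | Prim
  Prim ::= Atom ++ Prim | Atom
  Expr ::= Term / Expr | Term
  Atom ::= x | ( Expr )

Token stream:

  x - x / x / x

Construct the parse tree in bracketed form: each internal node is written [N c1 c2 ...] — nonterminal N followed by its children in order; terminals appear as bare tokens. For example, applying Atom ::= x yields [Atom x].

[Expr [Term [Term [Factor [Prim [Atom x]]]] - [Factor [Prim [Atom x]]]] / [Expr [Term [Factor [Prim [Atom x]]]] / [Expr [Term [Factor [Prim [Atom x]]]]]]]

Expr
Term / Expr
Term - Factor / Expr
Factor - Factor / Expr
Prim - Factor / Expr
Atom - Factor / Expr
x - Factor / Expr
x - Prim / Expr
x - Atom / Expr
x - x / Expr
x - x / Term / Expr
x - x / Factor / Expr
x - x / Prim / Expr
x - x / Atom / Expr
x - x / x / Expr
x - x / x / Term
x - x / x / Factor
x - x / x / Prim
x - x / x / Atom
x - x / x / x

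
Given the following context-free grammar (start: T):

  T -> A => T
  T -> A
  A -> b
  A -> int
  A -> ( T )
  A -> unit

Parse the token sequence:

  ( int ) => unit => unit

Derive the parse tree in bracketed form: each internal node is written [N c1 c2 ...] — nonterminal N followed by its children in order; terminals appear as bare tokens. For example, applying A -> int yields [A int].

T
A => T
( T ) => T
( A ) => T
( int ) => T
( int ) => A => T
( int ) => unit => T
( int ) => unit => A
( int ) => unit => unit

[T [A ( [T [A int]] )] => [T [A unit] => [T [A unit]]]]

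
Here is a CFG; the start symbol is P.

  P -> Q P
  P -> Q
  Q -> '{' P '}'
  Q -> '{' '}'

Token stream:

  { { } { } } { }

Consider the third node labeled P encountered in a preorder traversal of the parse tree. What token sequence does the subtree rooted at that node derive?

[P [Q { [P [Q { }] [P [Q { }]]] }] [P [Q { }]]]

{ }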